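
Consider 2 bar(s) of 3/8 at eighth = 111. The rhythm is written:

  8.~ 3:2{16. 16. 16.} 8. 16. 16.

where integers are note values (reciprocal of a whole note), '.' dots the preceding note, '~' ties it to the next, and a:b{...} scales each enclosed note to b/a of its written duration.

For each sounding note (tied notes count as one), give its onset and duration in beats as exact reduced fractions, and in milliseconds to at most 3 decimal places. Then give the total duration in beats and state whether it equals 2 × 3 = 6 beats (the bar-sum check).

1) 0.0ms=0b +1081.081ms=2b
2) 1081.081ms=2b +270.27ms=1/2b
3) 1351.351ms=5/2b +270.27ms=1/2b
4) 1621.622ms=3b +810.811ms=3/2b
5) 2432.432ms=9/2b +405.405ms=3/4b
6) 2837.838ms=21/4b +405.405ms=3/4b
Σ=6b of 6 (111bpm 3/8) — PASS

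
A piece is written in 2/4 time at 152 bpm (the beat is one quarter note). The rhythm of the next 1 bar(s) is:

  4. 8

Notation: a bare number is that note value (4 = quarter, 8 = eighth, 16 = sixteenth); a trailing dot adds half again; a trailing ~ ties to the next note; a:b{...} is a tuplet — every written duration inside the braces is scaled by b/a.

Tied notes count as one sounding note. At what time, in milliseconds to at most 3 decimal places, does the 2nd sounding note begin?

note 2 onset = 3/2b = 592.105ms

1. 0.0ms @ 0 + 592.105ms (3/2)
2. 592.105ms @ 3/2 + 197.368ms (1/2)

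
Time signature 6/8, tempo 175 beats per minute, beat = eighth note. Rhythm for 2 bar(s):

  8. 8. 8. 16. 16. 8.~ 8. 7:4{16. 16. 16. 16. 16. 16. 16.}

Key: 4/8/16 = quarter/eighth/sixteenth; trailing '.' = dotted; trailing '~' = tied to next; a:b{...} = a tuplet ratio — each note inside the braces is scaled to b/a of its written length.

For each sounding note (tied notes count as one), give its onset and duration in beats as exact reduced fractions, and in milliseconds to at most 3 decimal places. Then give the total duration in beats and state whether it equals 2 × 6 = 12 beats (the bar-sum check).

1) 0.0ms=0b +514.286ms=3/2b
2) 514.286ms=3/2b +514.286ms=3/2b
3) 1028.571ms=3b +514.286ms=3/2b
4) 1542.857ms=9/2b +257.143ms=3/4b
5) 1800.0ms=21/4b +257.143ms=3/4b
6) 2057.143ms=6b +1028.571ms=3b
7) 3085.714ms=9b +146.939ms=3/7b
8) 3232.653ms=66/7b +146.939ms=3/7b
9) 3379.592ms=69/7b +146.939ms=3/7b
10) 3526.531ms=72/7b +146.939ms=3/7b
11) 3673.469ms=75/7b +146.939ms=3/7b
12) 3820.408ms=78/7b +146.939ms=3/7b
13) 3967.347ms=81/7b +146.939ms=3/7b
Σ=12b of 12 (175bpm 6/8) — PASS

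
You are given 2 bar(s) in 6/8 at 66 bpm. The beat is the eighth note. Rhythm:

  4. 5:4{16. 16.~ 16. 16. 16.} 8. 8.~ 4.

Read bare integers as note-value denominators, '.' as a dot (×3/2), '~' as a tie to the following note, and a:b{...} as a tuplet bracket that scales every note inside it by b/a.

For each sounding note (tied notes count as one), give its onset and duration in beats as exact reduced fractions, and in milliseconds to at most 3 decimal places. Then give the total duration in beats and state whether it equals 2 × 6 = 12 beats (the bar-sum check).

1) 0.0ms=0b +2727.273ms=3b
2) 2727.273ms=3b +545.455ms=3/5b
3) 3272.727ms=18/5b +1090.909ms=6/5b
4) 4363.636ms=24/5b +545.455ms=3/5b
5) 4909.091ms=27/5b +545.455ms=3/5b
6) 5454.545ms=6b +1363.636ms=3/2b
7) 6818.182ms=15/2b +4090.909ms=9/2b
Σ=12b of 12 (66bpm 6/8) — PASS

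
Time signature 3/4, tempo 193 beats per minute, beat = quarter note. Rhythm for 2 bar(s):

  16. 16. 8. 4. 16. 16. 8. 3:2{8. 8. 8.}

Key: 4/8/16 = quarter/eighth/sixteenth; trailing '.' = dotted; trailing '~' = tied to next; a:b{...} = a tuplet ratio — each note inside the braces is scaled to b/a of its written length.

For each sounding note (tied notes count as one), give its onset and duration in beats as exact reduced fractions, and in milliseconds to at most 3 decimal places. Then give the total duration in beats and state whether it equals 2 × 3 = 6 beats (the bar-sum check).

1) 0.0ms=0b +116.58ms=3/8b
2) 116.58ms=3/8b +116.58ms=3/8b
3) 233.161ms=3/4b +233.161ms=3/4b
4) 466.321ms=3/2b +466.321ms=3/2b
5) 932.642ms=3b +116.58ms=3/8b
6) 1049.223ms=27/8b +116.58ms=3/8b
7) 1165.803ms=15/4b +233.161ms=3/4b
8) 1398.964ms=9/2b +155.44ms=1/2b
9) 1554.404ms=5b +155.44ms=1/2b
10) 1709.845ms=11/2b +155.44ms=1/2b
Σ=6b of 6 (193bpm 3/4) — PASS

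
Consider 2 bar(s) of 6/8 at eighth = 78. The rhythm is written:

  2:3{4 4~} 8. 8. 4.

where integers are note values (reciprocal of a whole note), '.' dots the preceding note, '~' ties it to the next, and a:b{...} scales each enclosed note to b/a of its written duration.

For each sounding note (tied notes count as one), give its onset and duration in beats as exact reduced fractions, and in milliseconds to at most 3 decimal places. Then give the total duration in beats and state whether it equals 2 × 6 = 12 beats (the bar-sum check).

1) 0.0ms=0b +2307.692ms=3b
2) 2307.692ms=3b +3461.538ms=9/2b
3) 5769.231ms=15/2b +1153.846ms=3/2b
4) 6923.077ms=9b +2307.692ms=3b
Σ=12b of 12 (78bpm 6/8) — PASS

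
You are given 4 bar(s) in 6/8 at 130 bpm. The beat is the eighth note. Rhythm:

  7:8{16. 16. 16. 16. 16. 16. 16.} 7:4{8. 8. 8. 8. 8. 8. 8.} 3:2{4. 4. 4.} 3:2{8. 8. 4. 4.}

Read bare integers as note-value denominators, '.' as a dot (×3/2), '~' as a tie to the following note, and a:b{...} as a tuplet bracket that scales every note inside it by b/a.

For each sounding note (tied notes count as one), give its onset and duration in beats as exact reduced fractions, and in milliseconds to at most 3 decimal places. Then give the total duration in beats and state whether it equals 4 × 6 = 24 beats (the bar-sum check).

1) 0.0ms=0b +395.604ms=6/7b
2) 395.604ms=6/7b +395.604ms=6/7b
3) 791.209ms=12/7b +395.604ms=6/7b
4) 1186.813ms=18/7b +395.604ms=6/7b
5) 1582.418ms=24/7b +395.604ms=6/7b
6) 1978.022ms=30/7b +395.604ms=6/7b
7) 2373.626ms=36/7b +395.604ms=6/7b
8) 2769.231ms=6b +395.604ms=6/7b
9) 3164.835ms=48/7b +395.604ms=6/7b
10) 3560.44ms=54/7b +395.604ms=6/7b
11) 3956.044ms=60/7b +395.604ms=6/7b
12) 4351.648ms=66/7b +395.604ms=6/7b
13) 4747.253ms=72/7b +395.604ms=6/7b
14) 5142.857ms=78/7b +395.604ms=6/7b
15) 5538.462ms=12b +923.077ms=2b
16) 6461.538ms=14b +923.077ms=2b
17) 7384.615ms=16b +923.077ms=2b
18) 8307.692ms=18b +461.538ms=1b
19) 8769.231ms=19b +461.538ms=1b
20) 9230.769ms=20b +923.077ms=2b
21) 10153.846ms=22b +923.077ms=2b
Σ=24b of 24 (130bpm 6/8) — PASS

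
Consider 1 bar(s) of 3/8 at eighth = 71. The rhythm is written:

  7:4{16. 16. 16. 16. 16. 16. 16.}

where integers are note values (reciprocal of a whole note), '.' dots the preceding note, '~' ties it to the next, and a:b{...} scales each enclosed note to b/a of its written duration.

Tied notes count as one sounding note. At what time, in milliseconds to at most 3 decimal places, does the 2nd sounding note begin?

note 2 onset = 3/7b = 362.173ms

1. 0.0ms @ 0 + 362.173ms (3/7)
2. 362.173ms @ 3/7 + 362.173ms (3/7)
3. 724.346ms @ 6/7 + 362.173ms (3/7)
4. 1086.519ms @ 9/7 + 362.173ms (3/7)
5. 1448.692ms @ 12/7 + 362.173ms (3/7)
6. 1810.865ms @ 15/7 + 362.173ms (3/7)
7. 2173.038ms @ 18/7 + 362.173ms (3/7)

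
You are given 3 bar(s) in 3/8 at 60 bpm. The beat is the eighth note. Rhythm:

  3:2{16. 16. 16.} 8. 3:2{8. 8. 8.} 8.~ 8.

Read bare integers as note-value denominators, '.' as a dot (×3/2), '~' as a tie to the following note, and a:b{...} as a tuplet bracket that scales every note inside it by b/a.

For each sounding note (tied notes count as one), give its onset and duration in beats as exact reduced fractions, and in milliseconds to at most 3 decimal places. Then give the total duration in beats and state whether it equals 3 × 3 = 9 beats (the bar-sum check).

1) 0.0ms=0b +500.0ms=1/2b
2) 500.0ms=1/2b +500.0ms=1/2b
3) 1000.0ms=1b +500.0ms=1/2b
4) 1500.0ms=3/2b +1500.0ms=3/2b
5) 3000.0ms=3b +1000.0ms=1b
6) 4000.0ms=4b +1000.0ms=1b
7) 5000.0ms=5b +1000.0ms=1b
8) 6000.0ms=6b +3000.0ms=3b
Σ=9b of 9 (60bpm 3/8) — PASS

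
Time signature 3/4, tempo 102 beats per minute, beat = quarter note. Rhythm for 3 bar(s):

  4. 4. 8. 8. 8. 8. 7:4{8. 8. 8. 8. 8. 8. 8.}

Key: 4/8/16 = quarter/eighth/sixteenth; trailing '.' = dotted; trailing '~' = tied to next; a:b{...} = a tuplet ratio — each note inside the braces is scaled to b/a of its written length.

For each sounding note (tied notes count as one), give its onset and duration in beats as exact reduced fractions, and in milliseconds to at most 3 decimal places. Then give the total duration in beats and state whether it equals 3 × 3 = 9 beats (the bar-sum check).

1) 0.0ms=0b +882.353ms=3/2b
2) 882.353ms=3/2b +882.353ms=3/2b
3) 1764.706ms=3b +441.176ms=3/4b
4) 2205.882ms=15/4b +441.176ms=3/4b
5) 2647.059ms=9/2b +441.176ms=3/4b
6) 3088.235ms=21/4b +441.176ms=3/4b
7) 3529.412ms=6b +252.101ms=3/7b
8) 3781.513ms=45/7b +252.101ms=3/7b
9) 4033.613ms=48/7b +252.101ms=3/7b
10) 4285.714ms=51/7b +252.101ms=3/7b
11) 4537.815ms=54/7b +252.101ms=3/7b
12) 4789.916ms=57/7b +252.101ms=3/7b
13) 5042.017ms=60/7b +252.101ms=3/7b
Σ=9b of 9 (102bpm 3/4) — PASS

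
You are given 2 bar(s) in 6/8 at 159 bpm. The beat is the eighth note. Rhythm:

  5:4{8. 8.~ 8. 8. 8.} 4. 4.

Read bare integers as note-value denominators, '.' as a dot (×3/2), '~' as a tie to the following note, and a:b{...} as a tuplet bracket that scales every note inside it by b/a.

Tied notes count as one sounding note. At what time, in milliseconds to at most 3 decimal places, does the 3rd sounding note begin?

note 3 onset = 18/5b = 1358.491ms

1. 0.0ms @ 0 + 452.83ms (6/5)
2. 452.83ms @ 6/5 + 905.66ms (12/5)
3. 1358.491ms @ 18/5 + 452.83ms (6/5)
4. 1811.321ms @ 24/5 + 452.83ms (6/5)
5. 2264.151ms @ 6 + 1132.075ms (3)
6. 3396.226ms @ 9 + 1132.075ms (3)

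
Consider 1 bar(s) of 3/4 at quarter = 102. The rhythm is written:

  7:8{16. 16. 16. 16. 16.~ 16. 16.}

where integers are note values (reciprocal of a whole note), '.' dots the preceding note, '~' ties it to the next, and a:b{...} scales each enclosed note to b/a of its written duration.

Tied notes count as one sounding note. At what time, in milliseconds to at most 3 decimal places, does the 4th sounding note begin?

note 4 onset = 9/7b = 756.303ms

1. 0.0ms @ 0 + 252.101ms (3/7)
2. 252.101ms @ 3/7 + 252.101ms (3/7)
3. 504.202ms @ 6/7 + 252.101ms (3/7)
4. 756.303ms @ 9/7 + 252.101ms (3/7)
5. 1008.403ms @ 12/7 + 504.202ms (6/7)
6. 1512.605ms @ 18/7 + 252.101ms (3/7)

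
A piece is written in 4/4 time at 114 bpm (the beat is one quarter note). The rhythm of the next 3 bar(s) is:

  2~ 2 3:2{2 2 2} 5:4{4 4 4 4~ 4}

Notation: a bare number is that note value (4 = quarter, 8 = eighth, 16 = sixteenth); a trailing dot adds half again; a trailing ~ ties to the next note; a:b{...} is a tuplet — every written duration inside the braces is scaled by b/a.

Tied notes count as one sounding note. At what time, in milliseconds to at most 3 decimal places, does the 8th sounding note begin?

1. 0.0ms @ 0 + 2105.263ms (4)
2. 2105.263ms @ 4 + 701.754ms (4/3)
3. 2807.018ms @ 16/3 + 701.754ms (4/3)
4. 3508.772ms @ 20/3 + 701.754ms (4/3)
5. 4210.526ms @ 8 + 421.053ms (4/5)
6. 4631.579ms @ 44/5 + 421.053ms (4/5)
7. 5052.632ms @ 48/5 + 421.053ms (4/5)
8. 5473.684ms @ 52/5 + 842.105ms (8/5)

note 8 onset = 52/5b = 5473.684ms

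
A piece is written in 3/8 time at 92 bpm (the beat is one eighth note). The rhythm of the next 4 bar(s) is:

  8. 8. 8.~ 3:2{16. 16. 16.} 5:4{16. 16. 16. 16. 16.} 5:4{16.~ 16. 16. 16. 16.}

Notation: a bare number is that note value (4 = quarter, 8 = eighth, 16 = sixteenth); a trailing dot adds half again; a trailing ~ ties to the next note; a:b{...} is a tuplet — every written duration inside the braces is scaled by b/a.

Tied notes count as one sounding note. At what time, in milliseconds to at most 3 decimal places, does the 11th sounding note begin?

1. 0.0ms @ 0 + 978.261ms (3/2)
2. 978.261ms @ 3/2 + 978.261ms (3/2)
3. 1956.522ms @ 3 + 1304.348ms (2)
4. 3260.87ms @ 5 + 326.087ms (1/2)
5. 3586.957ms @ 11/2 + 326.087ms (1/2)
6. 3913.043ms @ 6 + 391.304ms (3/5)
7. 4304.348ms @ 33/5 + 391.304ms (3/5)
8. 4695.652ms @ 36/5 + 391.304ms (3/5)
9. 5086.957ms @ 39/5 + 391.304ms (3/5)
10. 5478.261ms @ 42/5 + 391.304ms (3/5)
11. 5869.565ms @ 9 + 782.609ms (6/5)
12. 6652.174ms @ 51/5 + 391.304ms (3/5)
13. 7043.478ms @ 54/5 + 391.304ms (3/5)
14. 7434.783ms @ 57/5 + 391.304ms (3/5)

note 11 onset = 9b = 5869.565ms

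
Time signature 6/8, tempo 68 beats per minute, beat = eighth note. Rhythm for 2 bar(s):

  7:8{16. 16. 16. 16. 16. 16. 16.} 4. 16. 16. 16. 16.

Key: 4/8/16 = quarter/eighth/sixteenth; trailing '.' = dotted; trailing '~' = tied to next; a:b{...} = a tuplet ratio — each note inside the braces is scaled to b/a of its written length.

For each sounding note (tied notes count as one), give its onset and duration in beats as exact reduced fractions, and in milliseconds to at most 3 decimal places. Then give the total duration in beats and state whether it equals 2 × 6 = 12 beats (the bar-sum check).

1) 0.0ms=0b +756.303ms=6/7b
2) 756.303ms=6/7b +756.303ms=6/7b
3) 1512.605ms=12/7b +756.303ms=6/7b
4) 2268.908ms=18/7b +756.303ms=6/7b
5) 3025.21ms=24/7b +756.303ms=6/7b
6) 3781.513ms=30/7b +756.303ms=6/7b
7) 4537.815ms=36/7b +756.303ms=6/7b
8) 5294.118ms=6b +2647.059ms=3b
9) 7941.176ms=9b +661.765ms=3/4b
10) 8602.941ms=39/4b +661.765ms=3/4b
11) 9264.706ms=21/2b +661.765ms=3/4b
12) 9926.471ms=45/4b +661.765ms=3/4b
Σ=12b of 12 (68bpm 6/8) — PASS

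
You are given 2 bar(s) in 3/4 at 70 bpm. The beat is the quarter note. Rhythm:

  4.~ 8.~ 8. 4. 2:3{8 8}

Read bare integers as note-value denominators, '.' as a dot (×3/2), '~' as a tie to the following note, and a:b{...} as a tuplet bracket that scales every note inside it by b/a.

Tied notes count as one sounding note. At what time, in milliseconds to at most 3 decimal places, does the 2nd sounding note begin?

1. 0.0ms @ 0 + 2571.429ms (3)
2. 2571.429ms @ 3 + 1285.714ms (3/2)
3. 3857.143ms @ 9/2 + 642.857ms (3/4)
4. 4500.0ms @ 21/4 + 642.857ms (3/4)

note 2 onset = 3b = 2571.429ms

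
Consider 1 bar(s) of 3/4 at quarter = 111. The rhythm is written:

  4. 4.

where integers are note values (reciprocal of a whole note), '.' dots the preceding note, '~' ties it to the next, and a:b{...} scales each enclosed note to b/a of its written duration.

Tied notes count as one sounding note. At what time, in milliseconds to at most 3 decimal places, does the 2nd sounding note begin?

note 2 onset = 3/2b = 810.811ms

1. 0.0ms @ 0 + 810.811ms (3/2)
2. 810.811ms @ 3/2 + 810.811ms (3/2)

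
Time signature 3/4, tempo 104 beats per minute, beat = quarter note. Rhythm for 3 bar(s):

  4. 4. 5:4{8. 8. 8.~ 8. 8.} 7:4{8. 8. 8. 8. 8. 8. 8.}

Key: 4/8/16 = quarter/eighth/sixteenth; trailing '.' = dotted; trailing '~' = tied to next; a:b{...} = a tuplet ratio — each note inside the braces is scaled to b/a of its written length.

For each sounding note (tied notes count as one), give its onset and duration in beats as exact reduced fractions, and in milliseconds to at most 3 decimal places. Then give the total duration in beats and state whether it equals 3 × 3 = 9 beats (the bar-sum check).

1) 0.0ms=0b +865.385ms=3/2b
2) 865.385ms=3/2b +865.385ms=3/2b
3) 1730.769ms=3b +346.154ms=3/5b
4) 2076.923ms=18/5b +346.154ms=3/5b
5) 2423.077ms=21/5b +692.308ms=6/5b
6) 3115.385ms=27/5b +346.154ms=3/5b
7) 3461.538ms=6b +247.253ms=3/7b
8) 3708.791ms=45/7b +247.253ms=3/7b
9) 3956.044ms=48/7b +247.253ms=3/7b
10) 4203.297ms=51/7b +247.253ms=3/7b
11) 4450.549ms=54/7b +247.253ms=3/7b
12) 4697.802ms=57/7b +247.253ms=3/7b
13) 4945.055ms=60/7b +247.253ms=3/7b
Σ=9b of 9 (104bpm 3/4) — PASS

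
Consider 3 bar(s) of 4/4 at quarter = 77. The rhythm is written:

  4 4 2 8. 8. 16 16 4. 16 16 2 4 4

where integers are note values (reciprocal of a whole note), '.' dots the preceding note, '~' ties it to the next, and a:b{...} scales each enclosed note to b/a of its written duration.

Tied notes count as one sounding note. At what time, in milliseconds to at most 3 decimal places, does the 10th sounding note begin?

1. 0.0ms @ 0 + 779.221ms (1)
2. 779.221ms @ 1 + 779.221ms (1)
3. 1558.442ms @ 2 + 1558.442ms (2)
4. 3116.883ms @ 4 + 584.416ms (3/4)
5. 3701.299ms @ 19/4 + 584.416ms (3/4)
6. 4285.714ms @ 11/2 + 194.805ms (1/4)
7. 4480.519ms @ 23/4 + 194.805ms (1/4)
8. 4675.325ms @ 6 + 1168.831ms (3/2)
9. 5844.156ms @ 15/2 + 194.805ms (1/4)
10. 6038.961ms @ 31/4 + 194.805ms (1/4)
11. 6233.766ms @ 8 + 1558.442ms (2)
12. 7792.208ms @ 10 + 779.221ms (1)
13. 8571.429ms @ 11 + 779.221ms (1)

note 10 onset = 31/4b = 6038.961ms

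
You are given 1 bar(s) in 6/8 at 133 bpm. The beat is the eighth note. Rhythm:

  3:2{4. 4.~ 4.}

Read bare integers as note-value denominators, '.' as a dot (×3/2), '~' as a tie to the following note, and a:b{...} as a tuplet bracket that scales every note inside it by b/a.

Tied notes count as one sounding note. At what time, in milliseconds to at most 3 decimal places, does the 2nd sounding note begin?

1. 0.0ms @ 0 + 902.256ms (2)
2. 902.256ms @ 2 + 1804.511ms (4)

note 2 onset = 2b = 902.256ms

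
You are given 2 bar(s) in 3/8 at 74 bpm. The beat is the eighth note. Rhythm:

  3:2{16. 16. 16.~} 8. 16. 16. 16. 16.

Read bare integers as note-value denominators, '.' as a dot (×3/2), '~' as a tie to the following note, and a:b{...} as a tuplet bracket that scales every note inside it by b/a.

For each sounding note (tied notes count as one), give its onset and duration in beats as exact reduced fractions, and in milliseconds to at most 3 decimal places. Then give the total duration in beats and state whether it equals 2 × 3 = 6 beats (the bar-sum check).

1) 0.0ms=0b +405.405ms=1/2b
2) 405.405ms=1/2b +405.405ms=1/2b
3) 810.811ms=1b +1621.622ms=2b
4) 2432.432ms=3b +608.108ms=3/4b
5) 3040.541ms=15/4b +608.108ms=3/4b
6) 3648.649ms=9/2b +608.108ms=3/4b
7) 4256.757ms=21/4b +608.108ms=3/4b
Σ=6b of 6 (74bpm 3/8) — PASS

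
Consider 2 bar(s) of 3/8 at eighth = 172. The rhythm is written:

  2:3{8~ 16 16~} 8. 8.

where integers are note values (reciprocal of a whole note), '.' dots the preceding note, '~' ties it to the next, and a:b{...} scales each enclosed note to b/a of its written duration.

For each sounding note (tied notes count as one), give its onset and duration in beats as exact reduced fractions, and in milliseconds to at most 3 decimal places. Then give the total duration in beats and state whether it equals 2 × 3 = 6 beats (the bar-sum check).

1) 0.0ms=0b +784.884ms=9/4b
2) 784.884ms=9/4b +784.884ms=9/4b
3) 1569.767ms=9/2b +523.256ms=3/2b
Σ=6b of 6 (172bpm 3/8) — PASS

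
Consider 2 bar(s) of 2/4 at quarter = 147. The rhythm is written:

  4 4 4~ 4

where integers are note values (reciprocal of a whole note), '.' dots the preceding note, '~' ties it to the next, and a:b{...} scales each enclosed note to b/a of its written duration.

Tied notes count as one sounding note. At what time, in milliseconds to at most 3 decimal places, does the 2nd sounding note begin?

1. 0.0ms @ 0 + 408.163ms (1)
2. 408.163ms @ 1 + 408.163ms (1)
3. 816.327ms @ 2 + 816.327ms (2)

note 2 onset = 1b = 408.163ms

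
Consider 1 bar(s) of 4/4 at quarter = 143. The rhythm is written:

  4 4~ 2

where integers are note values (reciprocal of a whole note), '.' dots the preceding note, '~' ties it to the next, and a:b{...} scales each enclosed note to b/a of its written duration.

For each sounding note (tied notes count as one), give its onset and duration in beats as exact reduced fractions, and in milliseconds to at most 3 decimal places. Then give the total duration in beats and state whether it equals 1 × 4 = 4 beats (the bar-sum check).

1) 0.0ms=0b +419.58ms=1b
2) 419.58ms=1b +1258.741ms=3b
Σ=4b of 4 (143bpm 4/4) — PASS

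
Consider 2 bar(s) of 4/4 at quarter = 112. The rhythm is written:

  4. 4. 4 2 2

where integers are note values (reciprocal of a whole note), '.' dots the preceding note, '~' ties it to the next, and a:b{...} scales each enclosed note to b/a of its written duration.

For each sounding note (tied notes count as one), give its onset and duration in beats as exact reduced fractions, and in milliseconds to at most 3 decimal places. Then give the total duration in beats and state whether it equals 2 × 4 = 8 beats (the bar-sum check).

1) 0.0ms=0b +803.571ms=3/2b
2) 803.571ms=3/2b +803.571ms=3/2b
3) 1607.143ms=3b +535.714ms=1b
4) 2142.857ms=4b +1071.429ms=2b
5) 3214.286ms=6b +1071.429ms=2b
Σ=8b of 8 (112bpm 4/4) — PASS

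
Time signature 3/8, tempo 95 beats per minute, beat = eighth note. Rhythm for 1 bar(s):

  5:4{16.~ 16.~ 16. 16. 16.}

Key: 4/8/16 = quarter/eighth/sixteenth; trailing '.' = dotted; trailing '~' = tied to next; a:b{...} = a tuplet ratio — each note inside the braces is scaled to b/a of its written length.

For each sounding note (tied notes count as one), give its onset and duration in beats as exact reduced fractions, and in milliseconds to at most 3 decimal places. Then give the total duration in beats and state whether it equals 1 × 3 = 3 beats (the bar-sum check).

1) 0.0ms=0b +1136.842ms=9/5b
2) 1136.842ms=9/5b +378.947ms=3/5b
3) 1515.789ms=12/5b +378.947ms=3/5b
Σ=3b of 3 (95bpm 3/8) — PASS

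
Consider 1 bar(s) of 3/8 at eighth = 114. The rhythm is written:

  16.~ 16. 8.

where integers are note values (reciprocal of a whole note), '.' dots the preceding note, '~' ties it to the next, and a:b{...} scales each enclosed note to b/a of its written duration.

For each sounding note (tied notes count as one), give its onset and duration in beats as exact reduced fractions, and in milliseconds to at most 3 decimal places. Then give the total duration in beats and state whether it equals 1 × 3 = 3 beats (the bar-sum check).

1) 0.0ms=0b +789.474ms=3/2b
2) 789.474ms=3/2b +789.474ms=3/2b
Σ=3b of 3 (114bpm 3/8) — PASS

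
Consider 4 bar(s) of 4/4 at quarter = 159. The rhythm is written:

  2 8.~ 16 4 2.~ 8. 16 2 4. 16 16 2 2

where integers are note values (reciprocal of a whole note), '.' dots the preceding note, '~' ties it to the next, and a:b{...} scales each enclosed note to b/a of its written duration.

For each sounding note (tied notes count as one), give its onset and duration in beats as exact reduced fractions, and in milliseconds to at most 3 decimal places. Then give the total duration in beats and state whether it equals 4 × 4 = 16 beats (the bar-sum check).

1) 0.0ms=0b +754.717ms=2b
2) 754.717ms=2b +377.358ms=1b
3) 1132.075ms=3b +377.358ms=1b
4) 1509.434ms=4b +1415.094ms=15/4b
5) 2924.528ms=31/4b +94.34ms=1/4b
6) 3018.868ms=8b +754.717ms=2b
7) 3773.585ms=10b +566.038ms=3/2b
8) 4339.623ms=23/2b +94.34ms=1/4b
9) 4433.962ms=47/4b +94.34ms=1/4b
10) 4528.302ms=12b +754.717ms=2b
11) 5283.019ms=14b +754.717ms=2b
Σ=16b of 16 (159bpm 4/4) — PASS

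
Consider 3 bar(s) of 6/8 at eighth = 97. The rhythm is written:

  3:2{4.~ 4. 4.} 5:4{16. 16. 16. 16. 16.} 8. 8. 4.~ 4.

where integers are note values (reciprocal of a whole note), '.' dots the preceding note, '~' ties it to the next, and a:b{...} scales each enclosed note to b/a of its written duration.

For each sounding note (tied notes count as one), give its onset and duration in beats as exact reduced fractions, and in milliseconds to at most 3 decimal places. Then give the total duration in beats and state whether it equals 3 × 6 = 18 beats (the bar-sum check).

1) 0.0ms=0b +2474.227ms=4b
2) 2474.227ms=4b +1237.113ms=2b
3) 3711.34ms=6b +371.134ms=3/5b
4) 4082.474ms=33/5b +371.134ms=3/5b
5) 4453.608ms=36/5b +371.134ms=3/5b
6) 4824.742ms=39/5b +371.134ms=3/5b
7) 5195.876ms=42/5b +371.134ms=3/5b
8) 5567.01ms=9b +927.835ms=3/2b
9) 6494.845ms=21/2b +927.835ms=3/2b
10) 7422.68ms=12b +3711.34ms=6b
Σ=18b of 18 (97bpm 6/8) — PASS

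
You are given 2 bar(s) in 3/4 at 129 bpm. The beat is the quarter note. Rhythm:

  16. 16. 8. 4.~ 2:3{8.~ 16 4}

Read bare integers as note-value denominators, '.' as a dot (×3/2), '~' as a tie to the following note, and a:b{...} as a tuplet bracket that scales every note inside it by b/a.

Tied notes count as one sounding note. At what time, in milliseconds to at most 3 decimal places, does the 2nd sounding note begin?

note 2 onset = 3/8b = 174.419ms

1. 0.0ms @ 0 + 174.419ms (3/8)
2. 174.419ms @ 3/8 + 174.419ms (3/8)
3. 348.837ms @ 3/4 + 348.837ms (3/4)
4. 697.674ms @ 3/2 + 1395.349ms (3)
5. 2093.023ms @ 9/2 + 697.674ms (3/2)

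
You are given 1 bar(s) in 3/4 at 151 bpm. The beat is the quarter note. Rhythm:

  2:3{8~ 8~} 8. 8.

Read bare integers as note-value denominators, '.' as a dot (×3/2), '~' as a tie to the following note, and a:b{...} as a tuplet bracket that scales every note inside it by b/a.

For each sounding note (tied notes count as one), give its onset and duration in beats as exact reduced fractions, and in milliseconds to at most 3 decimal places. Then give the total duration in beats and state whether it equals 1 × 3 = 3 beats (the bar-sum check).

1) 0.0ms=0b +894.04ms=9/4b
2) 894.04ms=9/4b +298.013ms=3/4b
Σ=3b of 3 (151bpm 3/4) — PASS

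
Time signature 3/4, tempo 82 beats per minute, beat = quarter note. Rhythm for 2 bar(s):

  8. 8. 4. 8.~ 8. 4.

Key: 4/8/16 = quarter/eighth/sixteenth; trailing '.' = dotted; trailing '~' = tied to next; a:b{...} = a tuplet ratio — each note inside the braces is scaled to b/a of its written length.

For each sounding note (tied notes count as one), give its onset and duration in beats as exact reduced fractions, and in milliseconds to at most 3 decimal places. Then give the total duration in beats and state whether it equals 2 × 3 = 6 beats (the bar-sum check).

1) 0.0ms=0b +548.78ms=3/4b
2) 548.78ms=3/4b +548.78ms=3/4b
3) 1097.561ms=3/2b +1097.561ms=3/2b
4) 2195.122ms=3b +1097.561ms=3/2b
5) 3292.683ms=9/2b +1097.561ms=3/2b
Σ=6b of 6 (82bpm 3/4) — PASS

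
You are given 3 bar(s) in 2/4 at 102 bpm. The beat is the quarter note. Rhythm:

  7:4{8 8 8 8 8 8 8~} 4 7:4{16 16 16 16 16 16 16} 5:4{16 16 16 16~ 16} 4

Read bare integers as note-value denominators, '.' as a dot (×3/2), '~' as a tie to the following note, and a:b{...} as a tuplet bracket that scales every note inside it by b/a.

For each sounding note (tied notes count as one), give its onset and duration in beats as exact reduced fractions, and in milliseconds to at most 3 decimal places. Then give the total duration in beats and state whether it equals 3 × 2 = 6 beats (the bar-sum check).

1) 0.0ms=0b +168.067ms=2/7b
2) 168.067ms=2/7b +168.067ms=2/7b
3) 336.134ms=4/7b +168.067ms=2/7b
4) 504.202ms=6/7b +168.067ms=2/7b
5) 672.269ms=8/7b +168.067ms=2/7b
6) 840.336ms=10/7b +168.067ms=2/7b
7) 1008.403ms=12/7b +756.303ms=9/7b
8) 1764.706ms=3b +84.034ms=1/7b
9) 1848.739ms=22/7b +84.034ms=1/7b
10) 1932.773ms=23/7b +84.034ms=1/7b
11) 2016.807ms=24/7b +84.034ms=1/7b
12) 2100.84ms=25/7b +84.034ms=1/7b
13) 2184.874ms=26/7b +84.034ms=1/7b
14) 2268.908ms=27/7b +84.034ms=1/7b
15) 2352.941ms=4b +117.647ms=1/5b
16) 2470.588ms=21/5b +117.647ms=1/5b
17) 2588.235ms=22/5b +117.647ms=1/5b
18) 2705.882ms=23/5b +235.294ms=2/5b
19) 2941.176ms=5b +588.235ms=1b
Σ=6b of 6 (102bpm 2/4) — PASS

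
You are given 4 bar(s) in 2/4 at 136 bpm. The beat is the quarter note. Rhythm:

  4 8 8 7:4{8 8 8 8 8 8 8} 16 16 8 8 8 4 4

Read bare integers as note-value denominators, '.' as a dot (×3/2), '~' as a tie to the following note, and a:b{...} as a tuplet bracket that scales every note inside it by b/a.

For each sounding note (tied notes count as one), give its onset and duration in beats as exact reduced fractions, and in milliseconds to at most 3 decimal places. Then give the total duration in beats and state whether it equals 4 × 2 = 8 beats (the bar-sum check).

1) 0.0ms=0b +441.176ms=1b
2) 441.176ms=1b +220.588ms=1/2b
3) 661.765ms=3/2b +220.588ms=1/2b
4) 882.353ms=2b +126.05ms=2/7b
5) 1008.403ms=16/7b +126.05ms=2/7b
6) 1134.454ms=18/7b +126.05ms=2/7b
7) 1260.504ms=20/7b +126.05ms=2/7b
8) 1386.555ms=22/7b +126.05ms=2/7b
9) 1512.605ms=24/7b +126.05ms=2/7b
10) 1638.655ms=26/7b +126.05ms=2/7b
11) 1764.706ms=4b +110.294ms=1/4b
12) 1875.0ms=17/4b +110.294ms=1/4b
13) 1985.294ms=9/2b +220.588ms=1/2b
14) 2205.882ms=5b +220.588ms=1/2b
15) 2426.471ms=11/2b +220.588ms=1/2b
16) 2647.059ms=6b +441.176ms=1b
17) 3088.235ms=7b +441.176ms=1b
Σ=8b of 8 (136bpm 2/4) — PASS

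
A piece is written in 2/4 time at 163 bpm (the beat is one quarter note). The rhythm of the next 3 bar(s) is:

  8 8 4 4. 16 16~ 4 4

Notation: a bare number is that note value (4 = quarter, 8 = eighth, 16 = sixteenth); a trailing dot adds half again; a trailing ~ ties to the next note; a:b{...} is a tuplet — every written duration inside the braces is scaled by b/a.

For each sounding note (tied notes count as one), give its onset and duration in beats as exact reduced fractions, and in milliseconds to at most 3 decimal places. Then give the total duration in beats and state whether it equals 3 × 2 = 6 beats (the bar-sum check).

1) 0.0ms=0b +184.049ms=1/2b
2) 184.049ms=1/2b +184.049ms=1/2b
3) 368.098ms=1b +368.098ms=1b
4) 736.196ms=2b +552.147ms=3/2b
5) 1288.344ms=7/2b +92.025ms=1/4b
6) 1380.368ms=15/4b +460.123ms=5/4b
7) 1840.491ms=5b +368.098ms=1b
Σ=6b of 6 (163bpm 2/4) — PASS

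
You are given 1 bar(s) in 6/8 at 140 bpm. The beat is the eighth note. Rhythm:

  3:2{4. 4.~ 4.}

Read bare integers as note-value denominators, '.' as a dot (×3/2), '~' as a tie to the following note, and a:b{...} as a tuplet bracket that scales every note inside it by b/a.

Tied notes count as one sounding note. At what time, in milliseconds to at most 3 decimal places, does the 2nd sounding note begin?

note 2 onset = 2b = 857.143ms

1. 0.0ms @ 0 + 857.143ms (2)
2. 857.143ms @ 2 + 1714.286ms (4)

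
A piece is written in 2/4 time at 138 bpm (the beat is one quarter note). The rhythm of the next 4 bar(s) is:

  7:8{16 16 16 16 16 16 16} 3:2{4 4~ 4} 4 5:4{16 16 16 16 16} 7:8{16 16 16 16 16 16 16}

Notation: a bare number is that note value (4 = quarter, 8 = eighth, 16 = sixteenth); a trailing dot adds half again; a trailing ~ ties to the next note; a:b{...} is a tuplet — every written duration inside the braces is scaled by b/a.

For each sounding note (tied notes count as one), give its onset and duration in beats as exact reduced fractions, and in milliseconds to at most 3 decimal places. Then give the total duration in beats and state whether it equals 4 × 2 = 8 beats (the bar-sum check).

1) 0.0ms=0b +124.224ms=2/7b
2) 124.224ms=2/7b +124.224ms=2/7b
3) 248.447ms=4/7b +124.224ms=2/7b
4) 372.671ms=6/7b +124.224ms=2/7b
5) 496.894ms=8/7b +124.224ms=2/7b
6) 621.118ms=10/7b +124.224ms=2/7b
7) 745.342ms=12/7b +124.224ms=2/7b
8) 869.565ms=2b +289.855ms=2/3b
9) 1159.42ms=8/3b +579.71ms=4/3b
10) 1739.13ms=4b +434.783ms=1b
11) 2173.913ms=5b +86.957ms=1/5b
12) 2260.87ms=26/5b +86.957ms=1/5b
13) 2347.826ms=27/5b +86.957ms=1/5b
14) 2434.783ms=28/5b +86.957ms=1/5b
15) 2521.739ms=29/5b +86.957ms=1/5b
16) 2608.696ms=6b +124.224ms=2/7b
17) 2732.919ms=44/7b +124.224ms=2/7b
18) 2857.143ms=46/7b +124.224ms=2/7b
19) 2981.366ms=48/7b +124.224ms=2/7b
20) 3105.59ms=50/7b +124.224ms=2/7b
21) 3229.814ms=52/7b +124.224ms=2/7b
22) 3354.037ms=54/7b +124.224ms=2/7b
Σ=8b of 8 (138bpm 2/4) — PASS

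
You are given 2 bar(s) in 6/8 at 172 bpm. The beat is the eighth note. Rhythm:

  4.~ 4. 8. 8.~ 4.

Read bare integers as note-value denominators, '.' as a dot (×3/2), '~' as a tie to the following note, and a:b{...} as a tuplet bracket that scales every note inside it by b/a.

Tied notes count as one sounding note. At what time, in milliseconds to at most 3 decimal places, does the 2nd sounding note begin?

note 2 onset = 6b = 2093.023ms

1. 0.0ms @ 0 + 2093.023ms (6)
2. 2093.023ms @ 6 + 523.256ms (3/2)
3. 2616.279ms @ 15/2 + 1569.767ms (9/2)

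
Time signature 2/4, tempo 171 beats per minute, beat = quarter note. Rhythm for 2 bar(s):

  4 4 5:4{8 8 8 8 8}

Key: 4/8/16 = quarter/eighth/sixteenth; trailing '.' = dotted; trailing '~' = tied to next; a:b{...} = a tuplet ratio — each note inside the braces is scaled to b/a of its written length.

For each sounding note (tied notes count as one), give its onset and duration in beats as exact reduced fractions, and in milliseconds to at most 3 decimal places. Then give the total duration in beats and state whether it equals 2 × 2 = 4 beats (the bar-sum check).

1) 0.0ms=0b +350.877ms=1b
2) 350.877ms=1b +350.877ms=1b
3) 701.754ms=2b +140.351ms=2/5b
4) 842.105ms=12/5b +140.351ms=2/5b
5) 982.456ms=14/5b +140.351ms=2/5b
6) 1122.807ms=16/5b +140.351ms=2/5b
7) 1263.158ms=18/5b +140.351ms=2/5b
Σ=4b of 4 (171bpm 2/4) — PASS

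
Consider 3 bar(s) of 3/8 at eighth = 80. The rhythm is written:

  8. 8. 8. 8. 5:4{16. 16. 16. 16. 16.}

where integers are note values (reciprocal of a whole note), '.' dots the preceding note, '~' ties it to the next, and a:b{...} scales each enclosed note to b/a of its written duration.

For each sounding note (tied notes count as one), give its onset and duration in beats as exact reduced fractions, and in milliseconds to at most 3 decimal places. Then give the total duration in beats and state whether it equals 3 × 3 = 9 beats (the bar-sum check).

1) 0.0ms=0b +1125.0ms=3/2b
2) 1125.0ms=3/2b +1125.0ms=3/2b
3) 2250.0ms=3b +1125.0ms=3/2b
4) 3375.0ms=9/2b +1125.0ms=3/2b
5) 4500.0ms=6b +450.0ms=3/5b
6) 4950.0ms=33/5b +450.0ms=3/5b
7) 5400.0ms=36/5b +450.0ms=3/5b
8) 5850.0ms=39/5b +450.0ms=3/5b
9) 6300.0ms=42/5b +450.0ms=3/5b
Σ=9b of 9 (80bpm 3/8) — PASS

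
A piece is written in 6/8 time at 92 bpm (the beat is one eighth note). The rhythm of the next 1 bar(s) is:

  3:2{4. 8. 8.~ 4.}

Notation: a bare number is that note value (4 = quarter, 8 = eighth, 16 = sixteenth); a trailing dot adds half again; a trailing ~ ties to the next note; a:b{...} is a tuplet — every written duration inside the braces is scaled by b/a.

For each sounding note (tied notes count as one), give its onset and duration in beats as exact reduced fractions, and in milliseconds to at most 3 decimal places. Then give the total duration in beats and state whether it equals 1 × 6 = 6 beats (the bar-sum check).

1) 0.0ms=0b +1304.348ms=2b
2) 1304.348ms=2b +652.174ms=1b
3) 1956.522ms=3b +1956.522ms=3b
Σ=6b of 6 (92bpm 6/8) — PASS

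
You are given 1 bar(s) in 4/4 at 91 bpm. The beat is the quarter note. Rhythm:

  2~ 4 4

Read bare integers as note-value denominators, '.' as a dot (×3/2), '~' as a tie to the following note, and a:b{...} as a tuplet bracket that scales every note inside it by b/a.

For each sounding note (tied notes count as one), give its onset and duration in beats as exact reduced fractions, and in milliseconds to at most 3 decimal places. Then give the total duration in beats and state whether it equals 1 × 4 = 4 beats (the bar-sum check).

1) 0.0ms=0b +1978.022ms=3b
2) 1978.022ms=3b +659.341ms=1b
Σ=4b of 4 (91bpm 4/4) — PASS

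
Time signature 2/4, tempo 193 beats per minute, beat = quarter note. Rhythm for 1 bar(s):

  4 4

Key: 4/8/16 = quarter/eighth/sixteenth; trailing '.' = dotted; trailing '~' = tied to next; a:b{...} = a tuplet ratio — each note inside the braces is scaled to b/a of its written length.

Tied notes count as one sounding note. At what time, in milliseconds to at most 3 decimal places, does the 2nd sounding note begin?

1. 0.0ms @ 0 + 310.881ms (1)
2. 310.881ms @ 1 + 310.881ms (1)

note 2 onset = 1b = 310.881ms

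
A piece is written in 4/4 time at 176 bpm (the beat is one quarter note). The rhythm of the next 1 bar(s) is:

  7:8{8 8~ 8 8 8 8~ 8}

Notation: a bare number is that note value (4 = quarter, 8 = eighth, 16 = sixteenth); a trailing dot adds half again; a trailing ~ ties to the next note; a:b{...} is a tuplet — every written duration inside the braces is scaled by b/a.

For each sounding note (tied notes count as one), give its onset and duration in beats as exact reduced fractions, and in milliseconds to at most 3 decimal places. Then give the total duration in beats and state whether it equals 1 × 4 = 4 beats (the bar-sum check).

1) 0.0ms=0b +194.805ms=4/7b
2) 194.805ms=4/7b +389.61ms=8/7b
3) 584.416ms=12/7b +194.805ms=4/7b
4) 779.221ms=16/7b +194.805ms=4/7b
5) 974.026ms=20/7b +389.61ms=8/7b
Σ=4b of 4 (176bpm 4/4) — PASS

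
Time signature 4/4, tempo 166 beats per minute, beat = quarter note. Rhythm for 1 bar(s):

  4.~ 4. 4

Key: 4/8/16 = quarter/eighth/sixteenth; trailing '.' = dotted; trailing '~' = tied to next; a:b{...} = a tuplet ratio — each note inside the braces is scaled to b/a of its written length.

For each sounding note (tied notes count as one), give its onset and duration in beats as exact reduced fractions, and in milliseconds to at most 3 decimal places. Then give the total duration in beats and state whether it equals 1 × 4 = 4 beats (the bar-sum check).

1) 0.0ms=0b +1084.337ms=3b
2) 1084.337ms=3b +361.446ms=1b
Σ=4b of 4 (166bpm 4/4) — PASS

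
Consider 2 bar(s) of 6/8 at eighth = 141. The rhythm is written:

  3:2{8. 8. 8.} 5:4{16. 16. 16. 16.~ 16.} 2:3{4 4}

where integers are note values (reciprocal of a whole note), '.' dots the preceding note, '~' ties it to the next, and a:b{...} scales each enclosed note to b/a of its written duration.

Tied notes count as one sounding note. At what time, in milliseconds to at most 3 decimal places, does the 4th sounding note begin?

1. 0.0ms @ 0 + 425.532ms (1)
2. 425.532ms @ 1 + 425.532ms (1)
3. 851.064ms @ 2 + 425.532ms (1)
4. 1276.596ms @ 3 + 255.319ms (3/5)
5. 1531.915ms @ 18/5 + 255.319ms (3/5)
6. 1787.234ms @ 21/5 + 255.319ms (3/5)
7. 2042.553ms @ 24/5 + 510.638ms (6/5)
8. 2553.191ms @ 6 + 1276.596ms (3)
9. 3829.787ms @ 9 + 1276.596ms (3)

note 4 onset = 3b = 1276.596ms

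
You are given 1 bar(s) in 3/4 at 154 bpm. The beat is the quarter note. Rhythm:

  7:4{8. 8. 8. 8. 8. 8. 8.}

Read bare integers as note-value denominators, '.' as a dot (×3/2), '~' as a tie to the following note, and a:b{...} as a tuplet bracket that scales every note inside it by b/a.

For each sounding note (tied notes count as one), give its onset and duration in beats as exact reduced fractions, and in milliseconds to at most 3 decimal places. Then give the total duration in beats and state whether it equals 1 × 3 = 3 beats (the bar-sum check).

1) 0.0ms=0b +166.976ms=3/7b
2) 166.976ms=3/7b +166.976ms=3/7b
3) 333.952ms=6/7b +166.976ms=3/7b
4) 500.928ms=9/7b +166.976ms=3/7b
5) 667.904ms=12/7b +166.976ms=3/7b
6) 834.879ms=15/7b +166.976ms=3/7b
7) 1001.855ms=18/7b +166.976ms=3/7b
Σ=3b of 3 (154bpm 3/4) — PASS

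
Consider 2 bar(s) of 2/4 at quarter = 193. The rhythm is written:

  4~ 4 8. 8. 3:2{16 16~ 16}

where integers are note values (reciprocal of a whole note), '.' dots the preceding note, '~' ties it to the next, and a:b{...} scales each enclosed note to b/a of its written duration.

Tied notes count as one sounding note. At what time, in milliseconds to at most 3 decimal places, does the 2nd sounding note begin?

note 2 onset = 2b = 621.762ms

1. 0.0ms @ 0 + 621.762ms (2)
2. 621.762ms @ 2 + 233.161ms (3/4)
3. 854.922ms @ 11/4 + 233.161ms (3/4)
4. 1088.083ms @ 7/2 + 51.813ms (1/6)
5. 1139.896ms @ 11/3 + 103.627ms (1/3)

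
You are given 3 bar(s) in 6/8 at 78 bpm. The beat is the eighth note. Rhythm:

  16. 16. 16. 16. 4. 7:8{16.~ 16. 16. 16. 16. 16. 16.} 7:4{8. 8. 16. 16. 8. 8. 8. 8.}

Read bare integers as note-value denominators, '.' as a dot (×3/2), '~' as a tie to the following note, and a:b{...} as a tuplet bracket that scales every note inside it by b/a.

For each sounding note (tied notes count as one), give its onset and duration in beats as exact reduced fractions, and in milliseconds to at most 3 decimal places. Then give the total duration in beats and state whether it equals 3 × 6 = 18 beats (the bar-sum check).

1) 0.0ms=0b +576.923ms=3/4b
2) 576.923ms=3/4b +576.923ms=3/4b
3) 1153.846ms=3/2b +576.923ms=3/4b
4) 1730.769ms=9/4b +576.923ms=3/4b
5) 2307.692ms=3b +2307.692ms=3b
6) 4615.385ms=6b +1318.681ms=12/7b
7) 5934.066ms=54/7b +659.341ms=6/7b
8) 6593.407ms=60/7b +659.341ms=6/7b
9) 7252.747ms=66/7b +659.341ms=6/7b
10) 7912.088ms=72/7b +659.341ms=6/7b
11) 8571.429ms=78/7b +659.341ms=6/7b
12) 9230.769ms=12b +659.341ms=6/7b
13) 9890.11ms=90/7b +659.341ms=6/7b
14) 10549.451ms=96/7b +329.67ms=3/7b
15) 10879.121ms=99/7b +329.67ms=3/7b
16) 11208.791ms=102/7b +659.341ms=6/7b
17) 11868.132ms=108/7b +659.341ms=6/7b
18) 12527.473ms=114/7b +659.341ms=6/7b
19) 13186.813ms=120/7b +659.341ms=6/7b
Σ=18b of 18 (78bpm 6/8) — PASS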